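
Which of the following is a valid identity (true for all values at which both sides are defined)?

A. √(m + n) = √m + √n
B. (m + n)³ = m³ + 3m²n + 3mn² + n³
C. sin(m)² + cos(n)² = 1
B

A: fails at (6, 7) — LHS = √(13) ≈ 3.606, RHS = √(6) + √(7) ≈ 5.095.
B: holds — e.g. at (5, 5), both sides equal 1000.
C: fails at (1, 5) — LHS = cos(5)² + sin(1)² ≈ 0.7885, RHS = 1.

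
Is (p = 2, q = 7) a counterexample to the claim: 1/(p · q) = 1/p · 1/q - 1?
Yes

Substituting p = 2, q = 7:
LHS = 1/(2 · 7) = 1/14
RHS = 1/2 · 1/7 - 1 = -13/14

Since LHS ≠ RHS, this pair disproves the claim.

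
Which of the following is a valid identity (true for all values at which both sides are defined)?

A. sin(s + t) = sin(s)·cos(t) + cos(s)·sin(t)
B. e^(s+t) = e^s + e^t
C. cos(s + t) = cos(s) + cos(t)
A: holds — e.g. at (2, 3), both sides equal sin(5) ≈ -0.9589.
B: fails at (2, 5) — LHS = e^7 ≈ 1097, RHS = e^2 + e^5 ≈ 155.8.
C: fails at (1, 2) — LHS = cos(3) ≈ -0.99, RHS = cos(2) + cos(1) ≈ 0.1242.

Answer: A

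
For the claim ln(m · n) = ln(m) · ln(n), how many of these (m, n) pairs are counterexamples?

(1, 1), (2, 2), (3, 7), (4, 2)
Testing each pair:
(1, 1): LHS = 0, RHS = 0 → satisfies claim
(2, 2): LHS = ln(4) ≈ 1.386, RHS = ln(2)² ≈ 0.4805 → counterexample
(3, 7): LHS = ln(21) ≈ 3.045, RHS = ln(3)·ln(7) ≈ 2.138 → counterexample
(4, 2): LHS = ln(8) ≈ 2.079, RHS = ln(2)·ln(4) ≈ 0.9609 → counterexample

That makes 3 counterexamples.

Answer: 3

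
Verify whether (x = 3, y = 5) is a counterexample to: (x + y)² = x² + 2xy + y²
Substituting x = 3, y = 5:
LHS = (3 + 5)² = 64
RHS = 3² + 2·3·5 + 5² = 64

The sides agree, so this pair does not disprove the claim.

Answer: No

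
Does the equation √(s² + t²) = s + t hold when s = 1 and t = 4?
Substituting s = 1, t = 4:

LHS = √(1² + 4²) = √(17) ≈ 4.123
RHS = 1 + 4 = 5

LHS ≠ RHS, so the equation does not hold at this point.

Answer: Fails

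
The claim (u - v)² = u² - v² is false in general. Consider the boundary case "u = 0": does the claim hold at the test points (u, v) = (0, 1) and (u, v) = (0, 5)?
At (0, 1): LHS = 1 ≠ RHS = -1
At (0, 5): LHS = 25 ≠ RHS = -25

Answer: No, fails at both test points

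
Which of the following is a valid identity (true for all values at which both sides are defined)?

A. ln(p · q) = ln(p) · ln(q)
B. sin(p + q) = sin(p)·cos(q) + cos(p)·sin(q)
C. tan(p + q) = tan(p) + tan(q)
B

A: fails at (1, 4) — LHS = ln(4) ≈ 1.386, RHS = 0.
B: holds — e.g. at (4, 5), both sides equal sin(9) ≈ 0.4121.
C: fails at (1, 2) — LHS = tan(3) ≈ -0.1425, RHS = tan(2) + tan(1) ≈ -0.6276.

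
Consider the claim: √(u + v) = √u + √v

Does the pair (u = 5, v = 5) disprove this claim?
Yes

Substituting u = 5, v = 5:
LHS = √(5 + 5) = √(10) ≈ 3.162
RHS = √5 + √5 = 2·√(5) ≈ 4.472

Since LHS ≠ RHS, this pair disproves the claim.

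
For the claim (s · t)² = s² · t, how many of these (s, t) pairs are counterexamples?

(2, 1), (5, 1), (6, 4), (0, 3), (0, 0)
1

Testing each pair:
(2, 1): LHS = 4, RHS = 4 → satisfies claim
(5, 1): LHS = 25, RHS = 25 → satisfies claim
(6, 4): LHS = 576, RHS = 144 → counterexample
(0, 3): LHS = 0, RHS = 0 → satisfies claim
(0, 0): LHS = 0, RHS = 0 → satisfies claim

That makes 1 counterexample.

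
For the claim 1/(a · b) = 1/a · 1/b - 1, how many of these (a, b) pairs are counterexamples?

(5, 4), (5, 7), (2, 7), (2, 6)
Testing each pair:
(5, 4): LHS = 1/20, RHS = -19/20 → counterexample
(5, 7): LHS = 1/35, RHS = -34/35 → counterexample
(2, 7): LHS = 1/14, RHS = -13/14 → counterexample
(2, 6): LHS = 1/12, RHS = -11/12 → counterexample

That makes 4 counterexamples.

Answer: 4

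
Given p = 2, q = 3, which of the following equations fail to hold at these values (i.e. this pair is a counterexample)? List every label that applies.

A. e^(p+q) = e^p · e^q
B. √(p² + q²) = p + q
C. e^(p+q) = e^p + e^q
B, C

Evaluating each claim at the given values:
A. LHS = e^5 ≈ 148.4, RHS = e^5 ≈ 148.4 → holds here (LHS = RHS)
B. LHS = √(13) ≈ 3.606, RHS = 5 → fails here (LHS ≠ RHS)
C. LHS = e^5 ≈ 148.4, RHS = e^2 + e^3 ≈ 27.47 → fails here (LHS ≠ RHS)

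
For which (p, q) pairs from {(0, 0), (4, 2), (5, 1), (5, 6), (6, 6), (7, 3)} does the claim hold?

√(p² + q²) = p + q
Testing each pair:
(0, 0): LHS = 0, RHS = 0 → holds
(4, 2): LHS = 2·√(5) ≈ 4.472, RHS = 6 → fails
(5, 1): LHS = √(26) ≈ 5.099, RHS = 6 → fails
(5, 6): LHS = √(61) ≈ 7.81, RHS = 11 → fails
(6, 6): LHS = 6·√(2) ≈ 8.485, RHS = 12 → fails
(7, 3): LHS = √(58) ≈ 7.616, RHS = 10 → fails

1 of 6 pairs satisfies the claim.

Answer: (0, 0)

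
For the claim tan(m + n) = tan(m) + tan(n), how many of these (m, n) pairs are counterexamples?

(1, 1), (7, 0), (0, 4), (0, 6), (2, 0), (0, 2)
1

Testing each pair:
(1, 1): LHS = tan(2) ≈ -2.185, RHS = 2·tan(1) ≈ 3.115 → counterexample
(7, 0): LHS = tan(7) ≈ 0.8714, RHS = tan(7) ≈ 0.8714 → satisfies claim
(0, 4): LHS = tan(4) ≈ 1.158, RHS = tan(4) ≈ 1.158 → satisfies claim
(0, 6): LHS = tan(6) ≈ -0.291, RHS = tan(6) ≈ -0.291 → satisfies claim
(2, 0): LHS = tan(2) ≈ -2.185, RHS = tan(2) ≈ -2.185 → satisfies claim
(0, 2): LHS = tan(2) ≈ -2.185, RHS = tan(2) ≈ -2.185 → satisfies claim

That makes 1 counterexample.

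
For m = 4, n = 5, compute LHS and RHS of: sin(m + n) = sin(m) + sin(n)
LHS = sin(4 + 5) = sin(9) ≈ 0.4121
RHS = sin(4) + sin(5) ≈ -1.716

LHS ≠ RHS (they differ by about 2.128), so the equation does not hold here.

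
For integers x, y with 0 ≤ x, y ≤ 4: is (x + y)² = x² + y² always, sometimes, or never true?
Sometimes true

It holds at (x, y) = (0, 2) (both sides equal 4), but fails at (x, y) = (4, 1) (LHS = 25, RHS = 17).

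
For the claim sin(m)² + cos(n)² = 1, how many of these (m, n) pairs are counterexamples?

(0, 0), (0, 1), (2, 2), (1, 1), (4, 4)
1

Testing each pair:
(0, 0): LHS = 1, RHS = 1 → satisfies claim
(0, 1): LHS = cos(1)² ≈ 0.2919, RHS = 1 → counterexample
(2, 2): LHS = cos(2)² + sin(2)² = 1, RHS = 1 → satisfies claim
(1, 1): LHS = cos(1)² + sin(1)² = 1, RHS = 1 → satisfies claim
(4, 4): LHS = cos(4)² + sin(4)² = 1, RHS = 1 → satisfies claim

That makes 1 counterexample.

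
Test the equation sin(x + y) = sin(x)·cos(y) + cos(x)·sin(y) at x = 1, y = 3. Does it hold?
Holds

Substituting x = 1, y = 3:

LHS = sin(1 + 3) = sin(4) ≈ -0.7568
RHS = sin(1)·cos(3) + cos(1)·sin(3) = sin(1)·cos(3) + sin(3)·cos(1) ≈ -0.7568

LHS = RHS, so the equation holds at this point.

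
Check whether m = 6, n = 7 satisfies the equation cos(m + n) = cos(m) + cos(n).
Substituting m = 6, n = 7:

LHS = cos(6 + 7) = cos(13) ≈ 0.9074
RHS = cos(6) + cos(7) ≈ 1.714

LHS ≠ RHS, so the equation does not hold at this point.

Answer: Fails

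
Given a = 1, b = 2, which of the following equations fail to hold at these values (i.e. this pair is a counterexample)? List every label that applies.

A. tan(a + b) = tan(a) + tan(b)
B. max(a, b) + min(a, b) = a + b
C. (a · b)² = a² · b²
A

Evaluating each claim at the given values:
A. LHS = tan(3) ≈ -0.1425, RHS = tan(2) + tan(1) ≈ -0.6276 → fails here (LHS ≠ RHS)
B. LHS = 3, RHS = 3 → holds here (LHS = RHS)
C. LHS = 4, RHS = 4 → holds here (LHS = RHS)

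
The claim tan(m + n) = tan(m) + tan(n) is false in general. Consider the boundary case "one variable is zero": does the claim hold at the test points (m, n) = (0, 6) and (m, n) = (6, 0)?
At (0, 6): LHS = tan(6) ≈ -0.291, RHS = tan(6) ≈ -0.291 → equal
At (6, 0): LHS = tan(6) ≈ -0.291, RHS = tan(6) ≈ -0.291 → equal

So the claim does hold at both of these boundary points, even though it is not an identity.

Answer: Yes, holds at both test points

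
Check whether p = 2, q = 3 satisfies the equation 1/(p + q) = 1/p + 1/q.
Substituting p = 2, q = 3:

LHS = 1/(2 + 3) = 1/5
RHS = 1/2 + 1/3 = 5/6

LHS ≠ RHS, so the equation does not hold at this point.

Answer: Fails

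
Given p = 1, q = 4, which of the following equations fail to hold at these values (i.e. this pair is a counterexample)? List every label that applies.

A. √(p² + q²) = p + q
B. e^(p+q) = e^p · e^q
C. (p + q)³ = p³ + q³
A, C

Evaluating each claim at the given values:
A. LHS = √(17) ≈ 4.123, RHS = 5 → fails here (LHS ≠ RHS)
B. LHS = e^5 ≈ 148.4, RHS = e^5 ≈ 148.4 → holds here (LHS = RHS)
C. LHS = 125, RHS = 65 → fails here (LHS ≠ RHS)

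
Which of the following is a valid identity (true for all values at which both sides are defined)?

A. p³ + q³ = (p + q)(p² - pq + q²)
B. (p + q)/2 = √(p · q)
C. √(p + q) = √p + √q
A

A: holds — e.g. at (6, 7), both sides equal 559.
B: fails at (6, 7) — LHS = 13/2, RHS = √(42) ≈ 6.481.
C: fails at (2, 7) — LHS = 3, RHS = √(2) + √(7) ≈ 4.06.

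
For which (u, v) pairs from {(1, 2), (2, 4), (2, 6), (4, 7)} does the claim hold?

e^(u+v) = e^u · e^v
All pairs

Testing each pair:
(1, 2): LHS = e^3 ≈ 20.09, RHS = e^3 ≈ 20.09 → holds
(2, 4): LHS = e^6 ≈ 403.4, RHS = e^6 ≈ 403.4 → holds
(2, 6): LHS = e^8 ≈ 2981, RHS = e^8 ≈ 2981 → holds
(4, 7): LHS = e^11 ≈ 59874.1, RHS = e^11 ≈ 59874.1 → holds

Every pair satisfies the claim.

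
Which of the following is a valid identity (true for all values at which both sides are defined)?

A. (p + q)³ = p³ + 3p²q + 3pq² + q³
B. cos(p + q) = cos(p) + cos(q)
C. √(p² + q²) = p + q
A

A: holds — e.g. at (4, 4), both sides equal 512.
B: fails at (2, 7) — LHS = cos(9) ≈ -0.9111, RHS = cos(2) + cos(7) ≈ 0.3378.
C: fails at (2, 5) — LHS = √(29) ≈ 5.385, RHS = 7.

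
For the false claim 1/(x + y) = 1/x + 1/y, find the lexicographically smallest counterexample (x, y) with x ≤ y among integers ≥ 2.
Substituting (2, 2) into the claim:
LHS = 1/(2 + 2) = 1/4
RHS = 1/2 + 1/2 = 1

Since LHS ≠ RHS, this pair disproves the claim, and no lexicographically smaller pair (x ≤ y, integers ≥ 2) does.

For instance (3, 5) is also a counterexample (LHS = 1/8, RHS = 8/15), but it's lexicographically larger.

Answer: (x, y) = (2, 2)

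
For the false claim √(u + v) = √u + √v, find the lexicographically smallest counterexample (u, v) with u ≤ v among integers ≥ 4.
(u, v) = (4, 4)

Substituting (4, 4) into the claim:
LHS = √(4 + 4) = 2·√(2) ≈ 2.828
RHS = √4 + √4 = 4

Since LHS ≠ RHS, this pair disproves the claim, and no lexicographically smaller pair (u ≤ v, integers ≥ 4) does.

For instance (8, 9) is also a counterexample (LHS = √(17) ≈ 4.123, RHS = 2·√(2) + 3 ≈ 5.828), but it's lexicographically larger.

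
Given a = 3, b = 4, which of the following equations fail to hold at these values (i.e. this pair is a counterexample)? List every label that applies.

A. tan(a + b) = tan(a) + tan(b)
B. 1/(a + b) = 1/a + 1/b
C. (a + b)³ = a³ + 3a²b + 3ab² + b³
Evaluating each claim at the given values:
A. LHS = tan(7) ≈ 0.8714, RHS = tan(3) + tan(4) ≈ 1.015 → fails here (LHS ≠ RHS)
B. LHS = 1/7, RHS = 7/12 → fails here (LHS ≠ RHS)
C. LHS = 343, RHS = 343 → holds here (LHS = RHS)

Answer: A, B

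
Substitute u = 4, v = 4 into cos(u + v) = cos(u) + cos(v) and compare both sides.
LHS = cos(4 + 4) = cos(8) ≈ -0.1455
RHS = cos(4) + cos(4) = 2·cos(4) ≈ -1.307

LHS ≠ RHS (they differ by about 1.162), so the equation does not hold here.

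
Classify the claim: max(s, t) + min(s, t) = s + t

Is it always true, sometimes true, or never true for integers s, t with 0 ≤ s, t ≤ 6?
Always true

The identity holds for every pair in the range. For instance at (s, t) = (0, 0): both sides equal 0.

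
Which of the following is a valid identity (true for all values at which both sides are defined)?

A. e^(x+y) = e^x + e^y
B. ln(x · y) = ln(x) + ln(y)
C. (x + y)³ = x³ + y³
B

A: fails at (6, 7) — LHS = e^13 ≈ 442413.4, RHS = e^6 + e^7 ≈ 1500.
B: holds — e.g. at (3, 4), both sides equal ln(12) ≈ 2.485.
C: fails at (2, 5) — LHS = 343, RHS = 133.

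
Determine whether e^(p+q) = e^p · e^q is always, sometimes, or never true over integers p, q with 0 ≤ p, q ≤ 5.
The identity holds for every pair in the range. For instance at (p, q) = (1, 0): both sides equal e ≈ 2.718.

Answer: Always true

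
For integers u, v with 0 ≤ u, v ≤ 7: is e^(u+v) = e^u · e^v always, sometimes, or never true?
Always true

The identity holds for every pair in the range. For instance at (u, v) = (7, 7): both sides equal e^14 ≈ 1202604.3.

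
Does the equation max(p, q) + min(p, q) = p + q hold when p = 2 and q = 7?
Holds

Substituting p = 2, q = 7:

LHS = max(2, 7) + min(2, 7) = 9
RHS = 2 + 7 = 9

LHS = RHS, so the equation holds at this point.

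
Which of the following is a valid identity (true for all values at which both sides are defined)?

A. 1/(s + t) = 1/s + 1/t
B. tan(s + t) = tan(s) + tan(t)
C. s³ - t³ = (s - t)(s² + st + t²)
A: fails at (2, 5) — LHS = 1/7, RHS = 7/10.
B: fails at (2, 5) — LHS = tan(7) ≈ 0.8714, RHS = tan(5) + tan(2) ≈ -5.566.
C: holds — e.g. at (4, 6), both sides equal -152.

Answer: C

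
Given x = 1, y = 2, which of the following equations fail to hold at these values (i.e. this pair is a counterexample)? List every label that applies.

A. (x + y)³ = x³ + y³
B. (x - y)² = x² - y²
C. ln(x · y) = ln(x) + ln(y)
A, B

Evaluating each claim at the given values:
A. LHS = 27, RHS = 9 → fails here (LHS ≠ RHS)
B. LHS = 1, RHS = -3 → fails here (LHS ≠ RHS)
C. LHS = ln(2) ≈ 0.6931, RHS = ln(2) ≈ 0.6931 → holds here (LHS = RHS)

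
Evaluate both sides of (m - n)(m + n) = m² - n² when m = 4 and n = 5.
LHS = (4 - 5)(4 + 5) = -9
RHS = 4² - 5² = -9

LHS = RHS: the two sides agree.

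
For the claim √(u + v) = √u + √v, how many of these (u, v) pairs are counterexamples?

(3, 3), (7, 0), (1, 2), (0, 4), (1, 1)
Testing each pair:
(3, 3): LHS = √(6) ≈ 2.449, RHS = 2·√(3) ≈ 3.464 → counterexample
(7, 0): LHS = √(7) ≈ 2.646, RHS = √(7) ≈ 2.646 → satisfies claim
(1, 2): LHS = √(3) ≈ 1.732, RHS = 1 + √(2) ≈ 2.414 → counterexample
(0, 4): LHS = 2, RHS = 2 → satisfies claim
(1, 1): LHS = √(2) ≈ 1.414, RHS = 2 → counterexample

That makes 3 counterexamples.

Answer: 3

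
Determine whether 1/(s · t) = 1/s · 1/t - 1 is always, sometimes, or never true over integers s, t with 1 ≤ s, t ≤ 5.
The claim fails for every pair in the range. For instance at (s, t) = (1, 2): LHS = 1/2, RHS = -1/2.

Answer: Never true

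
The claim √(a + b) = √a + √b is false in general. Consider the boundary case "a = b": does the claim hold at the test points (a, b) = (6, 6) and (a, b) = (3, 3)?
No, fails at both test points

At (6, 6): LHS = 2·√(3) ≈ 3.464 ≠ RHS = 2·√(6) ≈ 4.899
At (3, 3): LHS = √(6) ≈ 2.449 ≠ RHS = 2·√(3) ≈ 3.464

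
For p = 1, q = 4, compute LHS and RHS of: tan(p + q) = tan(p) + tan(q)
LHS = tan(1 + 4) = tan(5) ≈ -3.381
RHS = tan(1) + tan(4) ≈ 2.715

LHS ≠ RHS (they differ by about 6.096), so the equation does not hold here.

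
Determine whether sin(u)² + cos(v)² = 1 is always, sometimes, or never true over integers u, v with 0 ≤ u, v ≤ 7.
It holds at (u, v) = (1, 1) (both sides equal 1), but fails at (u, v) = (0, 1) (LHS = cos(1)² ≈ 0.2919, RHS = 1).

Answer: Sometimes true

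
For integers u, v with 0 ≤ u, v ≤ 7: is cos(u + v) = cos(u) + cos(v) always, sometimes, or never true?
Never true

The claim fails for every pair in the range. For instance at (u, v) = (1, 2): LHS = cos(3) ≈ -0.99, RHS = cos(2) + cos(1) ≈ 0.1242.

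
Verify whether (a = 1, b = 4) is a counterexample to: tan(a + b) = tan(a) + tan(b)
Substituting a = 1, b = 4:
LHS = tan(1 + 4) = tan(5) ≈ -3.381
RHS = tan(1) + tan(4) ≈ 2.715

Since LHS ≠ RHS, this pair disproves the claim.

Answer: Yes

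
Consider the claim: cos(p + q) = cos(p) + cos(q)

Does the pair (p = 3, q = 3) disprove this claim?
Yes

Substituting p = 3, q = 3:
LHS = cos(3 + 3) = cos(6) ≈ 0.9602
RHS = cos(3) + cos(3) = 2·cos(3) ≈ -1.98

Since LHS ≠ RHS, this pair disproves the claim.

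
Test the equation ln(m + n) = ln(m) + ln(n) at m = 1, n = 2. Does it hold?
Fails

Substituting m = 1, n = 2:

LHS = ln(1 + 2) = ln(3) ≈ 1.099
RHS = ln(1) + ln(2) = ln(2) ≈ 0.6931

LHS ≠ RHS, so the equation does not hold at this point.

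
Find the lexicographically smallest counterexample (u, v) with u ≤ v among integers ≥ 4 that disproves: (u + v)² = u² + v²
Substituting (4, 4) into the claim:
LHS = (4 + 4)² = 64
RHS = 4² + 4² = 32

Since LHS ≠ RHS, this pair disproves the claim, and no lexicographically smaller pair (u ≤ v, integers ≥ 4) does.

For instance (10, 11) is also a counterexample (LHS = 441, RHS = 221), but it's lexicographically larger.

Answer: (u, v) = (4, 4)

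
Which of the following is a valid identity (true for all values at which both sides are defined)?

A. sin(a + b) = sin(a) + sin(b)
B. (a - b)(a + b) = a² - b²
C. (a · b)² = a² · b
A: fails at (5, 5) — LHS = sin(10) ≈ -0.544, RHS = 2·sin(5) ≈ -1.918.
B: holds — e.g. at (3, 7), both sides equal -40.
C: fails at (2, 7) — LHS = 196, RHS = 28.

Answer: B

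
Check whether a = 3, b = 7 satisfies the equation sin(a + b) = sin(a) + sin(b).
Substituting a = 3, b = 7:

LHS = sin(3 + 7) = sin(10) ≈ -0.544
RHS = sin(3) + sin(7) ≈ 0.7981

LHS ≠ RHS, so the equation does not hold at this point.

Answer: Fails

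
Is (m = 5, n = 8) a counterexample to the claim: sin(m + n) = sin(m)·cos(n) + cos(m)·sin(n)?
Substituting m = 5, n = 8:
LHS = sin(5 + 8) = sin(13) ≈ 0.4202
RHS = sin(5)·cos(8) + cos(5)·sin(8) = sin(5)·cos(8) + sin(8)·cos(5) ≈ 0.4202

The sides agree, so this pair does not disprove the claim.

Answer: No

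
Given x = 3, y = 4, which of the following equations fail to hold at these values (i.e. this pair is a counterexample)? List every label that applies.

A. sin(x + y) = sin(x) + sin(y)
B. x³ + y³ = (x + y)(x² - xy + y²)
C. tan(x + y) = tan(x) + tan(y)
A, C

Evaluating each claim at the given values:
A. LHS = sin(7) ≈ 0.657, RHS = sin(4) + sin(3) ≈ -0.6157 → fails here (LHS ≠ RHS)
B. LHS = 91, RHS = 91 → holds here (LHS = RHS)
C. LHS = tan(7) ≈ 0.8714, RHS = tan(3) + tan(4) ≈ 1.015 → fails here (LHS ≠ RHS)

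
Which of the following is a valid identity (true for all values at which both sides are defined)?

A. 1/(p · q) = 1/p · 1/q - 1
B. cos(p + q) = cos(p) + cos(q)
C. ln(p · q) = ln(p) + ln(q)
A: fails at (3, 5) — LHS = 1/15, RHS = -14/15.
B: fails at (4, 4) — LHS = cos(8) ≈ -0.1455, RHS = 2·cos(4) ≈ -1.307.
C: holds — e.g. at (1, 1), both sides equal 0.

Answer: C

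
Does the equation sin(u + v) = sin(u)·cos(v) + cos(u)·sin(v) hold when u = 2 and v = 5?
Substituting u = 2, v = 5:

LHS = sin(2 + 5) = sin(7) ≈ 0.657
RHS = sin(2)·cos(5) + cos(2)·sin(5) = sin(2)·cos(5) + sin(5)·cos(2) ≈ 0.657

LHS = RHS, so the equation holds at this point.

Answer: Holds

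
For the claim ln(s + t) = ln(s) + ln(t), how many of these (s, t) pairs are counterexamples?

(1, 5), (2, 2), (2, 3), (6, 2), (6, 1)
Testing each pair:
(1, 5): LHS = ln(6) ≈ 1.792, RHS = ln(5) ≈ 1.609 → counterexample
(2, 2): LHS = ln(4) ≈ 1.386, RHS = 2·ln(2) ≈ 1.386 → satisfies claim
(2, 3): LHS = ln(5) ≈ 1.609, RHS = ln(2) + ln(3) ≈ 1.792 → counterexample
(6, 2): LHS = ln(8) ≈ 2.079, RHS = ln(2) + ln(6) ≈ 2.485 → counterexample
(6, 1): LHS = ln(7) ≈ 1.946, RHS = ln(6) ≈ 1.792 → counterexample

That makes 4 counterexamples.

Answer: 4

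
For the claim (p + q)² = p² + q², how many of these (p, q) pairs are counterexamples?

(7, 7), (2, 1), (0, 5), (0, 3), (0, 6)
Testing each pair:
(7, 7): LHS = 196, RHS = 98 → counterexample
(2, 1): LHS = 9, RHS = 5 → counterexample
(0, 5): LHS = 25, RHS = 25 → satisfies claim
(0, 3): LHS = 9, RHS = 9 → satisfies claim
(0, 6): LHS = 36, RHS = 36 → satisfies claim

That makes 2 counterexamples.

Answer: 2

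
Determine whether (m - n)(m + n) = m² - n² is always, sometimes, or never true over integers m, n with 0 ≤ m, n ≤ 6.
The identity holds for every pair in the range. For instance at (m, n) = (0, 6): both sides equal -36.

Answer: Always true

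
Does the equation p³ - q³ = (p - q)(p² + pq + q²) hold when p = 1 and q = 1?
Substituting p = 1, q = 1:

LHS = 1³ - 1³ = 0
RHS = (1 - 1)(1² + 1·1 + 1²) = 0

LHS = RHS, so the equation holds at this point.

Answer: Holds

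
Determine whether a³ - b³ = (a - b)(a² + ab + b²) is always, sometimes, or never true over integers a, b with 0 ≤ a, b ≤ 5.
Always true

The identity holds for every pair in the range. For instance at (a, b) = (5, 3): both sides equal 98.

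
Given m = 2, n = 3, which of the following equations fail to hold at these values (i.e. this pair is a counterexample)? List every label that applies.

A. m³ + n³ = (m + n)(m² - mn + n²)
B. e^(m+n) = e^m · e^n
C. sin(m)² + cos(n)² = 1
Evaluating each claim at the given values:
A. LHS = 35, RHS = 35 → holds here (LHS = RHS)
B. LHS = e^5 ≈ 148.4, RHS = e^5 ≈ 148.4 → holds here (LHS = RHS)
C. LHS = sin(2)² + cos(3)² ≈ 1.807, RHS = 1 → fails here (LHS ≠ RHS)

Answer: C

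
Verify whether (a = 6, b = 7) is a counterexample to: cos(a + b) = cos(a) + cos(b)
Yes

Substituting a = 6, b = 7:
LHS = cos(6 + 7) = cos(13) ≈ 0.9074
RHS = cos(6) + cos(7) ≈ 1.714

Since LHS ≠ RHS, this pair disproves the claim.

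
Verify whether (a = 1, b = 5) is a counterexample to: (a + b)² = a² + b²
Substituting a = 1, b = 5:
LHS = (1 + 5)² = 36
RHS = 1² + 5² = 26

Since LHS ≠ RHS, this pair disproves the claim.

Answer: Yes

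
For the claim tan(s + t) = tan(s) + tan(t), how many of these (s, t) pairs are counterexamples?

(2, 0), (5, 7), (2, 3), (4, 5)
3

Testing each pair:
(2, 0): LHS = tan(2) ≈ -2.185, RHS = tan(2) ≈ -2.185 → satisfies claim
(5, 7): LHS = tan(12) ≈ -0.6359, RHS = tan(5) + tan(7) ≈ -2.509 → counterexample
(2, 3): LHS = tan(5) ≈ -3.381, RHS = tan(2) + tan(3) ≈ -2.328 → counterexample
(4, 5): LHS = tan(9) ≈ -0.4523, RHS = tan(5) + tan(4) ≈ -2.223 → counterexample

That makes 3 counterexamples.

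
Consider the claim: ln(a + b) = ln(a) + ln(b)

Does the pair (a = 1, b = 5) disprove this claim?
Yes

Substituting a = 1, b = 5:
LHS = ln(1 + 5) = ln(6) ≈ 1.792
RHS = ln(1) + ln(5) = ln(5) ≈ 1.609

Since LHS ≠ RHS, this pair disproves the claim.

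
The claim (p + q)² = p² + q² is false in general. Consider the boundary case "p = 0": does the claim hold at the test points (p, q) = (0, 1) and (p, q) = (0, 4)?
Yes, holds at both test points

At (0, 1): LHS = 1, RHS = 1 → equal
At (0, 4): LHS = 16, RHS = 16 → equal

So the claim does hold at both of these boundary points, even though it is not an identity.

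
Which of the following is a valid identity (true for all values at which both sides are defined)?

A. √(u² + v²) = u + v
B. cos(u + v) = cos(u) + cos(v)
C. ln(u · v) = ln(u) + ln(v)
C

A: fails at (5, 5) — LHS = 5·√(2) ≈ 7.071, RHS = 10.
B: fails at (2, 5) — LHS = cos(7) ≈ 0.7539, RHS = cos(2) + cos(5) ≈ -0.1325.
C: holds — e.g. at (1, 1), both sides equal 0.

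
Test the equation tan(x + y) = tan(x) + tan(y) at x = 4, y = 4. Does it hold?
Fails

Substituting x = 4, y = 4:

LHS = tan(4 + 4) = tan(8) ≈ -6.8
RHS = tan(4) + tan(4) = 2·tan(4) ≈ 2.316

LHS ≠ RHS, so the equation does not hold at this point.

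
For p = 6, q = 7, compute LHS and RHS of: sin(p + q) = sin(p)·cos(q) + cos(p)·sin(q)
LHS = sin(6 + 7) = sin(13) ≈ 0.4202
RHS = sin(6)·cos(7) + cos(6)·sin(7) = sin(6)·cos(7) + sin(7)·cos(6) ≈ 0.4202

LHS = RHS: the two sides agree.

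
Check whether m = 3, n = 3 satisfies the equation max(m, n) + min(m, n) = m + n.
Holds

Substituting m = 3, n = 3:

LHS = max(3, 3) + min(3, 3) = 6
RHS = 3 + 3 = 6

LHS = RHS, so the equation holds at this point.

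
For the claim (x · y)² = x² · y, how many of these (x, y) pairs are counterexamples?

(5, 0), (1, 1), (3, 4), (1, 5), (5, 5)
Testing each pair:
(5, 0): LHS = 0, RHS = 0 → satisfies claim
(1, 1): LHS = 1, RHS = 1 → satisfies claim
(3, 4): LHS = 144, RHS = 36 → counterexample
(1, 5): LHS = 25, RHS = 5 → counterexample
(5, 5): LHS = 625, RHS = 125 → counterexample

That makes 3 counterexamples.

Answer: 3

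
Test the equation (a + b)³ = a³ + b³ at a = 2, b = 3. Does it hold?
Fails

Substituting a = 2, b = 3:

LHS = (2 + 3)³ = 125
RHS = 2³ + 3³ = 35

LHS ≠ RHS, so the equation does not hold at this point.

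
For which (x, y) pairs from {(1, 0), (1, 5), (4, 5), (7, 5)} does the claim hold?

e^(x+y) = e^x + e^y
None

Testing each pair:
(1, 0): LHS = e ≈ 2.718, RHS = 1 + e ≈ 3.718 → fails
(1, 5): LHS = e^6 ≈ 403.4, RHS = e + e^5 ≈ 151.1 → fails
(4, 5): LHS = e^9 ≈ 8103, RHS = e^4 + e^5 ≈ 203 → fails
(7, 5): LHS = e^12 ≈ 162754.8, RHS = e^5 + e^7 ≈ 1245 → fails

No pair satisfies the claim.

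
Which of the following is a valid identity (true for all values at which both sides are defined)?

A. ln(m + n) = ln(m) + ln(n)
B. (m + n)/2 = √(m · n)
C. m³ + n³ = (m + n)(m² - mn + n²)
A: fails at (2, 3) — LHS = ln(5) ≈ 1.609, RHS = ln(2) + ln(3) ≈ 1.792.
B: fails at (2, 4) — LHS = 3, RHS = 2·√(2) ≈ 2.828.
C: holds — e.g. at (3, 4), both sides equal 91.

Answer: C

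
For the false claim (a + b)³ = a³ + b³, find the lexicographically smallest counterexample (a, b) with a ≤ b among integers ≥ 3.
(a, b) = (3, 3)

Substituting (3, 3) into the claim:
LHS = (3 + 3)³ = 216
RHS = 3³ + 3³ = 54

Since LHS ≠ RHS, this pair disproves the claim, and no lexicographically smaller pair (a ≤ b, integers ≥ 3) does.

For instance (5, 7) is also a counterexample (LHS = 1728, RHS = 468), but it's lexicographically larger.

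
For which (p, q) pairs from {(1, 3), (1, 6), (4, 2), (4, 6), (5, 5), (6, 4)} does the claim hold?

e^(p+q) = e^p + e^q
Testing each pair:
(1, 3): LHS = e^4 ≈ 54.6, RHS = e + e^3 ≈ 22.8 → fails
(1, 6): LHS = e^7 ≈ 1097, RHS = e + e^6 ≈ 406.1 → fails
(4, 2): LHS = e^6 ≈ 403.4, RHS = e^2 + e^4 ≈ 61.99 → fails
(4, 6): LHS = e^10 ≈ 22026.5, RHS = e^4 + e^6 ≈ 458 → fails
(5, 5): LHS = e^10 ≈ 22026.5, RHS = 2·e^5 ≈ 296.8 → fails
(6, 4): LHS = e^10 ≈ 22026.5, RHS = e^4 + e^6 ≈ 458 → fails

No pair satisfies the claim.

Answer: None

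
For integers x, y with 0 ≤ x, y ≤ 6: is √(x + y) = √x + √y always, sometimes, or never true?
Sometimes true

It holds at (x, y) = (1, 0) (both sides equal 1), but fails at (x, y) = (5, 3) (LHS = 2·√(2) ≈ 2.828, RHS = √(3) + √(5) ≈ 3.968).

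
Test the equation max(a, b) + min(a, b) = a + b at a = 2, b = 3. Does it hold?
Substituting a = 2, b = 3:

LHS = max(2, 3) + min(2, 3) = 5
RHS = 2 + 3 = 5

LHS = RHS, so the equation holds at this point.

Answer: Holds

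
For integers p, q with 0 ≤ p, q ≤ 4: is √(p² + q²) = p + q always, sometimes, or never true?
Sometimes true

It holds at (p, q) = (0, 2) (both sides equal 2), but fails at (p, q) = (3, 3) (LHS = 3·√(2) ≈ 4.243, RHS = 6).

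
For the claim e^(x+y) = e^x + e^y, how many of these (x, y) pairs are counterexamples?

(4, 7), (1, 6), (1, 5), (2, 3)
4

Testing each pair:
(4, 7): LHS = e^11 ≈ 59874.1, RHS = e^4 + e^7 ≈ 1151 → counterexample
(1, 6): LHS = e^7 ≈ 1097, RHS = e + e^6 ≈ 406.1 → counterexample
(1, 5): LHS = e^6 ≈ 403.4, RHS = e + e^5 ≈ 151.1 → counterexample
(2, 3): LHS = e^5 ≈ 148.4, RHS = e^2 + e^3 ≈ 27.47 → counterexample

That makes 4 counterexamples.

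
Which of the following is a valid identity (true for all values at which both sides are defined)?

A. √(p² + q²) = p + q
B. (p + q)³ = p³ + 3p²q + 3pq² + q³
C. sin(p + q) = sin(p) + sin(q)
A: fails at (1, 5) — LHS = √(26) ≈ 5.099, RHS = 6.
B: holds — e.g. at (2, 2), both sides equal 64.
C: fails at (3, 3) — LHS = sin(6) ≈ -0.2794, RHS = 2·sin(3) ≈ 0.2822.

Answer: B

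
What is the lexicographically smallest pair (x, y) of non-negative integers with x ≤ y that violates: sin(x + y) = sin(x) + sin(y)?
At (0, 0): both sides equal 0, so it holds there.
At (0, 6): both sides equal sin(6) ≈ -0.2794, so it holds there.

Substituting (1, 1) into the claim:
LHS = sin(1 + 1) = sin(2) ≈ 0.9093
RHS = sin(1) + sin(1) = 2·sin(1) ≈ 1.683

Since LHS ≠ RHS, this pair disproves the claim, and no lexicographically smaller pair (x ≤ y, non-negative integers) does.

For instance (2, 2) is also a counterexample (LHS = sin(4) ≈ -0.7568, RHS = 2·sin(2) ≈ 1.819), but it's lexicographically larger.

Answer: (x, y) = (1, 1)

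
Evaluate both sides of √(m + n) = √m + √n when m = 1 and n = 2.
LHS = √(1 + 2) = √(3) ≈ 1.732
RHS = √1 + √2 = 1 + √(2) ≈ 2.414

LHS ≠ RHS (they differ by about 0.6822), so the equation does not hold here.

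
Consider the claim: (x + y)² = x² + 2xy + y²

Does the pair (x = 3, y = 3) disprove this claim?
Substituting x = 3, y = 3:
LHS = (3 + 3)² = 36
RHS = 3² + 2·3·3 + 3² = 36

The sides agree, so this pair does not disprove the claim.

Answer: No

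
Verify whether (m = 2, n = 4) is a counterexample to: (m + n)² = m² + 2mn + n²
Substituting m = 2, n = 4:
LHS = (2 + 4)² = 36
RHS = 2² + 2·2·4 + 4² = 36

The sides agree, so this pair does not disprove the claim.

Answer: No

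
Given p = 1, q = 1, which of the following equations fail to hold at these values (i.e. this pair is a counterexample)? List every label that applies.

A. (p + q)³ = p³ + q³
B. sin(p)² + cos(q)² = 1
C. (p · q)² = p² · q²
Evaluating each claim at the given values:
A. LHS = 8, RHS = 2 → fails here (LHS ≠ RHS)
B. LHS = cos(1)² + sin(1)² = 1, RHS = 1 → holds here (LHS = RHS)
C. LHS = 1, RHS = 1 → holds here (LHS = RHS)

Answer: A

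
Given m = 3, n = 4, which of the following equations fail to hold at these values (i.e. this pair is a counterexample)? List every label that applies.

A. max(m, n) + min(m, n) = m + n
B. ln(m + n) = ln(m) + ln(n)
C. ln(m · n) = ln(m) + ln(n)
Evaluating each claim at the given values:
A. LHS = 7, RHS = 7 → holds here (LHS = RHS)
B. LHS = ln(7) ≈ 1.946, RHS = ln(3) + ln(4) ≈ 2.485 → fails here (LHS ≠ RHS)
C. LHS = ln(12) ≈ 2.485, RHS = ln(3) + ln(4) ≈ 2.485 → holds here (LHS = RHS)

Answer: B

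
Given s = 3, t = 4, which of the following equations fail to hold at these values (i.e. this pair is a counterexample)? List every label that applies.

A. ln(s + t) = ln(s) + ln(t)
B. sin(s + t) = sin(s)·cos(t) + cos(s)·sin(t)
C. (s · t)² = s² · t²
Evaluating each claim at the given values:
A. LHS = ln(7) ≈ 1.946, RHS = ln(3) + ln(4) ≈ 2.485 → fails here (LHS ≠ RHS)
B. LHS = sin(7) ≈ 0.657, RHS = sin(3)·cos(4) + sin(4)·cos(3) ≈ 0.657 → holds here (LHS = RHS)
C. LHS = 144, RHS = 144 → holds here (LHS = RHS)

Answer: A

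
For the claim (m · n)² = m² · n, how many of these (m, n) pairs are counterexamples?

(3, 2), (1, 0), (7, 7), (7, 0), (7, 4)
3

Testing each pair:
(3, 2): LHS = 36, RHS = 18 → counterexample
(1, 0): LHS = 0, RHS = 0 → satisfies claim
(7, 7): LHS = 2401, RHS = 343 → counterexample
(7, 0): LHS = 0, RHS = 0 → satisfies claim
(7, 4): LHS = 784, RHS = 196 → counterexample

That makes 3 counterexamples.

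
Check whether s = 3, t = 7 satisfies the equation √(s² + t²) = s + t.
Substituting s = 3, t = 7:

LHS = √(3² + 7²) = √(58) ≈ 7.616
RHS = 3 + 7 = 10

LHS ≠ RHS, so the equation does not hold at this point.

Answer: Fails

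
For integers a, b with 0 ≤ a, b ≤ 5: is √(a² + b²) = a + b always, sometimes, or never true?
Sometimes true

It holds at (a, b) = (5, 0) (both sides equal 5), but fails at (a, b) = (1, 5) (LHS = √(26) ≈ 5.099, RHS = 6).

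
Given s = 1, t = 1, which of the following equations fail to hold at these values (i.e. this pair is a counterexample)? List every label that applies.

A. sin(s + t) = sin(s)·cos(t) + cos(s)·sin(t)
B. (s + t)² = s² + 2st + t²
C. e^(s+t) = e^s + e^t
C

Evaluating each claim at the given values:
A. LHS = sin(2) ≈ 0.9093, RHS = 2·sin(1)·cos(1) ≈ 0.9093 → holds here (LHS = RHS)
B. LHS = 4, RHS = 4 → holds here (LHS = RHS)
C. LHS = e^2 ≈ 7.389, RHS = 2·e ≈ 5.437 → fails here (LHS ≠ RHS)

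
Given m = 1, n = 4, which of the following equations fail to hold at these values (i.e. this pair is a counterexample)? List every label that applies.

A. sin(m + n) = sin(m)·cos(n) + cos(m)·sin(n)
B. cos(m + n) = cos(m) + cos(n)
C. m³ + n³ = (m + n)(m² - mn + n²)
B

Evaluating each claim at the given values:
A. LHS = sin(5) ≈ -0.9589, RHS = sin(1)·cos(4) + sin(4)·cos(1) ≈ -0.9589 → holds here (LHS = RHS)
B. LHS = cos(5) ≈ 0.2837, RHS = cos(4) + cos(1) ≈ -0.1133 → fails here (LHS ≠ RHS)
C. LHS = 65, RHS = 65 → holds here (LHS = RHS)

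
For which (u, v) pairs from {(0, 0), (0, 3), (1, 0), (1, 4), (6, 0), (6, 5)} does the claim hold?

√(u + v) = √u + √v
Testing each pair:
(0, 0): LHS = 0, RHS = 0 → holds
(0, 3): LHS = √(3) ≈ 1.732, RHS = √(3) ≈ 1.732 → holds
(1, 0): LHS = 1, RHS = 1 → holds
(1, 4): LHS = √(5) ≈ 2.236, RHS = 3 → fails
(6, 0): LHS = √(6) ≈ 2.449, RHS = √(6) ≈ 2.449 → holds
(6, 5): LHS = √(11) ≈ 3.317, RHS = √(5) + √(6) ≈ 4.686 → fails

4 of 6 pairs satisfy the claim.

Answer: (0, 0), (0, 3), (1, 0), (6, 0)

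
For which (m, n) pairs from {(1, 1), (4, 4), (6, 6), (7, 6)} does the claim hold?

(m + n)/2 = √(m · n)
Testing each pair:
(1, 1): LHS = 1, RHS = 1 → holds
(4, 4): LHS = 4, RHS = 4 → holds
(6, 6): LHS = 6, RHS = 6 → holds
(7, 6): LHS = 13/2, RHS = √(42) ≈ 6.481 → fails

3 of 4 pairs satisfy the claim.

Answer: (1, 1), (4, 4), (6, 6)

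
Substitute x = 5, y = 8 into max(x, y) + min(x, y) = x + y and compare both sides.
LHS = max(5, 8) + min(5, 8) = 13
RHS = 5 + 8 = 13

LHS = RHS: the two sides agree.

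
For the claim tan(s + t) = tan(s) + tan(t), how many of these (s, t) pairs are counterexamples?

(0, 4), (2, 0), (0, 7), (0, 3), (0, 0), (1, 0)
Testing each pair:
(0, 4): LHS = tan(4) ≈ 1.158, RHS = tan(4) ≈ 1.158 → satisfies claim
(2, 0): LHS = tan(2) ≈ -2.185, RHS = tan(2) ≈ -2.185 → satisfies claim
(0, 7): LHS = tan(7) ≈ 0.8714, RHS = tan(7) ≈ 0.8714 → satisfies claim
(0, 3): LHS = tan(3) ≈ -0.1425, RHS = tan(3) ≈ -0.1425 → satisfies claim
(0, 0): LHS = 0, RHS = 0 → satisfies claim
(1, 0): LHS = tan(1) ≈ 1.557, RHS = tan(1) ≈ 1.557 → satisfies claim

That makes 0 counterexamples.

Answer: 0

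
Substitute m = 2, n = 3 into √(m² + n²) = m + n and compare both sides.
LHS = √(2² + 3²) = √(13) ≈ 3.606
RHS = 2 + 3 = 5

LHS ≠ RHS (they differ by about 1.394), so the equation does not hold here.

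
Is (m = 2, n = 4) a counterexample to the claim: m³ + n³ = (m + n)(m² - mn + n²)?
Substituting m = 2, n = 4:
LHS = 2³ + 4³ = 72
RHS = (2 + 4)(2² - 2·4 + 4²) = 72

The sides agree, so this pair does not disprove the claim.

Answer: No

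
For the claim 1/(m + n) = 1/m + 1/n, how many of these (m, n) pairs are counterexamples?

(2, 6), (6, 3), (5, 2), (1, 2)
4

Testing each pair:
(2, 6): LHS = 1/8, RHS = 2/3 → counterexample
(6, 3): LHS = 1/9, RHS = 1/2 → counterexample
(5, 2): LHS = 1/7, RHS = 7/10 → counterexample
(1, 2): LHS = 1/3, RHS = 3/2 → counterexample

That makes 4 counterexamples.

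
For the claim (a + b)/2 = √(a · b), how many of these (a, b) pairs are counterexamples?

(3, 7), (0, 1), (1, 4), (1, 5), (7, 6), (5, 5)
5

Testing each pair:
(3, 7): LHS = 5, RHS = √(21) ≈ 4.583 → counterexample
(0, 1): LHS = 1/2, RHS = 0 → counterexample
(1, 4): LHS = 5/2, RHS = 2 → counterexample
(1, 5): LHS = 3, RHS = √(5) ≈ 2.236 → counterexample
(7, 6): LHS = 13/2, RHS = √(42) ≈ 6.481 → counterexample
(5, 5): LHS = 5, RHS = 5 → satisfies claim

That makes 5 counterexamples.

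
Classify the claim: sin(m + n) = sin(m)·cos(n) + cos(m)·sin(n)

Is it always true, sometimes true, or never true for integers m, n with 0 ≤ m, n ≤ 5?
The identity holds for every pair in the range. For instance at (m, n) = (3, 5): both sides equal sin(8) ≈ 0.9894.

Answer: Always true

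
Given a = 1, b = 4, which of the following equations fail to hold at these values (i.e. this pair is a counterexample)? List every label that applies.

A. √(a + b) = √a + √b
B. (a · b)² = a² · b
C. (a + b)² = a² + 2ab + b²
Evaluating each claim at the given values:
A. LHS = √(5) ≈ 2.236, RHS = 3 → fails here (LHS ≠ RHS)
B. LHS = 16, RHS = 4 → fails here (LHS ≠ RHS)
C. LHS = 25, RHS = 25 → holds here (LHS = RHS)

Answer: A, B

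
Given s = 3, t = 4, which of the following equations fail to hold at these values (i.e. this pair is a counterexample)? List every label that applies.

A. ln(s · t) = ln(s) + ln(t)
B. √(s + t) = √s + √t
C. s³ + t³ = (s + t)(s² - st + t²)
Evaluating each claim at the given values:
A. LHS = ln(12) ≈ 2.485, RHS = ln(3) + ln(4) ≈ 2.485 → holds here (LHS = RHS)
B. LHS = √(7) ≈ 2.646, RHS = √(3) + 2 ≈ 3.732 → fails here (LHS ≠ RHS)
C. LHS = 91, RHS = 91 → holds here (LHS = RHS)

Answer: B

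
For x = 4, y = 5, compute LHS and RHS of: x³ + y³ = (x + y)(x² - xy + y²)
LHS = 4³ + 5³ = 189
RHS = (4 + 5)(4² - 4·5 + 5²) = 189

LHS = RHS: the two sides agree.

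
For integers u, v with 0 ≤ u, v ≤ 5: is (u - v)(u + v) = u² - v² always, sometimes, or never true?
Always true

The identity holds for every pair in the range. For instance at (u, v) = (0, 5): both sides equal -25.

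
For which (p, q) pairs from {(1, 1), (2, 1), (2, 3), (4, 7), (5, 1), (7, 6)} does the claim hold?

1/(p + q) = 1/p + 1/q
Testing each pair:
(1, 1): LHS = 1/2, RHS = 2 → fails
(2, 1): LHS = 1/3, RHS = 3/2 → fails
(2, 3): LHS = 1/5, RHS = 5/6 → fails
(4, 7): LHS = 1/11, RHS = 11/28 → fails
(5, 1): LHS = 1/6, RHS = 6/5 → fails
(7, 6): LHS = 1/13, RHS = 13/42 → fails

No pair satisfies the claim.

Answer: None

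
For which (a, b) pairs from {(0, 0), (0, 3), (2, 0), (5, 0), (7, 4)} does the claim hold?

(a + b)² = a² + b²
Testing each pair:
(0, 0): LHS = 0, RHS = 0 → holds
(0, 3): LHS = 9, RHS = 9 → holds
(2, 0): LHS = 4, RHS = 4 → holds
(5, 0): LHS = 25, RHS = 25 → holds
(7, 4): LHS = 121, RHS = 65 → fails

4 of 5 pairs satisfy the claim.

Answer: (0, 0), (0, 3), (2, 0), (5, 0)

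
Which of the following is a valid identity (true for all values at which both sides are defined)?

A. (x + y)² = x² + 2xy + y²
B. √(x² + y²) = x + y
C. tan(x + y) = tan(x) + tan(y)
A: holds — e.g. at (3, 5), both sides equal 64.
B: fails at (2, 4) — LHS = 2·√(5) ≈ 4.472, RHS = 6.
C: fails at (3, 5) — LHS = tan(8) ≈ -6.8, RHS = tan(5) + tan(3) ≈ -3.523.

Answer: A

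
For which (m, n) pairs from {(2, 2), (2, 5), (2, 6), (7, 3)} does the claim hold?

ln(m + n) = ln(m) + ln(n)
Testing each pair:
(2, 2): LHS = ln(4) ≈ 1.386, RHS = 2·ln(2) ≈ 1.386 → holds
(2, 5): LHS = ln(7) ≈ 1.946, RHS = ln(2) + ln(5) ≈ 2.303 → fails
(2, 6): LHS = ln(8) ≈ 2.079, RHS = ln(2) + ln(6) ≈ 2.485 → fails
(7, 3): LHS = ln(10) ≈ 2.303, RHS = ln(3) + ln(7) ≈ 3.045 → fails

1 of 4 pairs satisfies the claim.

Answer: (2, 2)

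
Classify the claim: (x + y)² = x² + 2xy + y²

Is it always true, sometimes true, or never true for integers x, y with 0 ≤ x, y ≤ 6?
The identity holds for every pair in the range. For instance at (x, y) = (6, 4): both sides equal 100.

Answer: Always true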